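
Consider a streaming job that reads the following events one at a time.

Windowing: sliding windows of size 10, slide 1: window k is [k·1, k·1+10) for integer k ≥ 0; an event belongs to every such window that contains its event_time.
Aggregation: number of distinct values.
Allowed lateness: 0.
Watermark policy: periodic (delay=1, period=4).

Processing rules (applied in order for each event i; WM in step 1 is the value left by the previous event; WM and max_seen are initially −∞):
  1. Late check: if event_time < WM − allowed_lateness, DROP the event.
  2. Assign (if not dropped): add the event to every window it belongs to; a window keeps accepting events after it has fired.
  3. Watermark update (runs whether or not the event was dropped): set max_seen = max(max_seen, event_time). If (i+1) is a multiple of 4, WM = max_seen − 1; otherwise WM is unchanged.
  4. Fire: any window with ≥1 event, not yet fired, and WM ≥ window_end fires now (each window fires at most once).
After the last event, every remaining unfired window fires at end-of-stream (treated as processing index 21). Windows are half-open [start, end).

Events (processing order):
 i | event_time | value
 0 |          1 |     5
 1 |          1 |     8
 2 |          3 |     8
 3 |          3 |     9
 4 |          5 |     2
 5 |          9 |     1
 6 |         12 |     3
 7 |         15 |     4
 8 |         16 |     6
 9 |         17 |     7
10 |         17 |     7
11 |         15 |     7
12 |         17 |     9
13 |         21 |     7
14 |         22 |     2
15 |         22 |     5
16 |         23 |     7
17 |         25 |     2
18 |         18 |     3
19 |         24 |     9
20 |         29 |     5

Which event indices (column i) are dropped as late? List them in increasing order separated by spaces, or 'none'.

18

i=0 t=1 v=5: → [1,11),[0,10); WM=−∞
i=1 t=1 v=8: → [1,11),[0,10); WM=−∞
i=2 t=3 v=8: → [3,13),[2,12),[1,11),[0,10); WM=−∞
i=3 t=3 v=9: → [3,13),[2,12),[1,11),[0,10); WM=2
i=4 t=5 v=2: → [5,15),[4,14),[3,13),[2,12),[1,11),[0,10); WM=2
i=5 t=9 v=1: → [9,19),[8,18),[7,17),[6,16),[5,15),[4,14),[3,13),[2,12),[1,11),[0,10); WM=2
i=6 t=12 v=3: → [12,22),[11,21),[10,20),[9,19),[8,18),[7,17),[6,16),[5,15),[4,14),[3,13); WM=2
i=7 t=15 v=4: → [15,25),[14,24),[13,23),[12,22),[11,21),[10,20),[9,19),[8,18),[7,17),[6,16); WM=14; [0,10) fires=5 [1,11) fires=5 [2,12) fires=4 [3,13) fires=5 [4,14) fires=3
i=8 t=16 v=6: → [16,26),[15,25),[14,24),[13,23),[12,22),[11,21),[10,20),[9,19),[8,18),[7,17); WM=14
i=9 t=17 v=7: → [17,27),[16,26),[15,25),[14,24),[13,23),[12,22),[11,21),[10,20),[9,19),[8,18); WM=14
i=10 t=17 v=7: → [17,27),[16,26),[15,25),[14,24),[13,23),[12,22),[11,21),[10,20),[9,19),[8,18); WM=14
i=11 t=15 v=7: → [15,25),[14,24),[13,23),[12,22),[11,21),[10,20),[9,19),[8,18),[7,17),[6,16); WM=16; [5,15) fires=3 [6,16) fires=4
i=12 t=17 v=9: → [17,27),[16,26),[15,25),[14,24),[13,23),[12,22),[11,21),[10,20),[9,19),[8,18); WM=16
i=13 t=21 v=7: → [21,31),[20,30),[19,29),[18,28),[17,27),[16,26),[15,25),[14,24),[13,23),[12,22); WM=16
i=14 t=22 v=2: → [22,32),[21,31),[20,30),[19,29),[18,28),[17,27),[16,26),[15,25),[14,24),[13,23); WM=16
i=15 t=22 v=5: → [22,32),[21,31),[20,30),[19,29),[18,28),[17,27),[16,26),[15,25),[14,24),[13,23); WM=21; [7,17) fires=5 [8,18) fires=6 [9,19) fires=6 [10,20) fires=5 [11,21) fires=5
i=16 t=23 v=7: → [23,33),[22,32),[21,31),[20,30),[19,29),[18,28),[17,27),[16,26),[15,25),[14,24); WM=21
i=17 t=25 v=2: → [25,35),[24,34),[23,33),[22,32),[21,31),[20,30),[19,29),[18,28),[17,27),[16,26); WM=21
i=18 t=18 v=3: DROP (t<21-0); WM=21
i=19 t=24 v=9: → [24,34),[23,33),[22,32),[21,31),[20,30),[19,29),[18,28),[17,27),[16,26),[15,25); WM=24; [12,22) fires=5 [13,23) fires=6 [14,24) fires=6
i=20 t=29 v=5: → [29,39),[28,38),[27,37),[26,36),[25,35),[24,34),[23,33),[22,32),[21,31),[20,30); WM=24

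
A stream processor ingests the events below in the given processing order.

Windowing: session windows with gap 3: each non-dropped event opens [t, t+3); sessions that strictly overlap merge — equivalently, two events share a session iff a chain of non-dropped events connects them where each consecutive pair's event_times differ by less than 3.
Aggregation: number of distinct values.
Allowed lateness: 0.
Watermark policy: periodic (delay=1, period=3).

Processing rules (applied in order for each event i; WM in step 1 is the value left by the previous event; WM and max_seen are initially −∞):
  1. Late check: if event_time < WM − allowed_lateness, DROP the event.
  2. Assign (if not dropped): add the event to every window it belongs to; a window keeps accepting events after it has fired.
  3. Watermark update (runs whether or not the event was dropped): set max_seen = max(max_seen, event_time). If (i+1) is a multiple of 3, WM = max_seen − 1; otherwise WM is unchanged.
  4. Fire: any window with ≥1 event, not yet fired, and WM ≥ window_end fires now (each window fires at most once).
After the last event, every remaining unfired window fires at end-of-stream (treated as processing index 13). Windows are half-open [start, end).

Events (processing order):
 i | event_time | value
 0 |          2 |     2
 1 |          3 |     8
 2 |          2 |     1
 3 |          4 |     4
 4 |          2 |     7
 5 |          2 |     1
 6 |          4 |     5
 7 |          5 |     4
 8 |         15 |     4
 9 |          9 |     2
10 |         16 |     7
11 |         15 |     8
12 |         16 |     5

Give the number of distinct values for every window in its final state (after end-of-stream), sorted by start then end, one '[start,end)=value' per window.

[2,8)=6 [15,19)=4

i=0 t=2 v=2: → [2,5); WM=−∞
i=1 t=3 v=8: → [2,6); WM=−∞
i=2 t=2 v=1: → [2,6); WM=2
i=3 t=4 v=4: → [2,7); WM=2
i=4 t=2 v=7: → [2,7); WM=2
i=5 t=2 v=1: → [2,7); WM=3
i=6 t=4 v=5: → [2,7); WM=3
i=7 t=5 v=4: → [2,8); WM=3
i=8 t=15 v=4: → [15,18); WM=14
i=9 t=9 v=2: DROP (t<14-0); WM=14
i=10 t=16 v=7: → [15,19); WM=14
i=11 t=15 v=8: → [15,19); WM=15
i=12 t=16 v=5: → [15,19); WM=15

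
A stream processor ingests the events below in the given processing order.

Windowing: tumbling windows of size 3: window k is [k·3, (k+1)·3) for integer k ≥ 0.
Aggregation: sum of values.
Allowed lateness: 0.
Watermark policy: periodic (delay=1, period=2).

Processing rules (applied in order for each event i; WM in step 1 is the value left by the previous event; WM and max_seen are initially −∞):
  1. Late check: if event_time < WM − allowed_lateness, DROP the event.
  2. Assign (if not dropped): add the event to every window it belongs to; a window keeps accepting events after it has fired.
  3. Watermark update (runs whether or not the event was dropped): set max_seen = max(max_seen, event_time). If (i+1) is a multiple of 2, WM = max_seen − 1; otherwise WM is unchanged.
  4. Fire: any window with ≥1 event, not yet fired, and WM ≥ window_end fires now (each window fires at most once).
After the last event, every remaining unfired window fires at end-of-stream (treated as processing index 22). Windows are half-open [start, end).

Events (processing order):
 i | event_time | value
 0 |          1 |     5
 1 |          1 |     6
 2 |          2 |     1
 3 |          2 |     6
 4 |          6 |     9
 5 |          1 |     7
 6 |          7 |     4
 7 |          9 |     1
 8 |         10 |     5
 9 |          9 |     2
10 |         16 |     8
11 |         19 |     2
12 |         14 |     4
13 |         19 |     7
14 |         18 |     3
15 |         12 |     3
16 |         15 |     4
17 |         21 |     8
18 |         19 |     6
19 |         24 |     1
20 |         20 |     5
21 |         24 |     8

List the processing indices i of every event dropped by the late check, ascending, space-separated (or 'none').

12 15 16 18 20

i=0 t=1 v=5: → [0,3); WM=−∞
i=1 t=1 v=6: → [0,3); WM=0
i=2 t=2 v=1: → [0,3); WM=0
i=3 t=2 v=6: → [0,3); WM=1
i=4 t=6 v=9: → [6,9); WM=1
i=5 t=1 v=7: → [0,3); WM=5; [0,3) fires=25
i=6 t=7 v=4: → [6,9); WM=5
i=7 t=9 v=1: → [9,12); WM=8
i=8 t=10 v=5: → [9,12); WM=8
i=9 t=9 v=2: → [9,12); WM=9; [6,9) fires=13
i=10 t=16 v=8: → [15,18); WM=9
i=11 t=19 v=2: → [18,21); WM=18; [9,12) fires=8 [15,18) fires=8
i=12 t=14 v=4: DROP (t<18-0); WM=18
i=13 t=19 v=7: → [18,21); WM=18
i=14 t=18 v=3: → [18,21); WM=18
i=15 t=12 v=3: DROP (t<18-0); WM=18
i=16 t=15 v=4: DROP (t<18-0); WM=18
i=17 t=21 v=8: → [21,24); WM=20
i=18 t=19 v=6: DROP (t<20-0); WM=20
i=19 t=24 v=1: → [24,27); WM=23; [18,21) fires=12
i=20 t=20 v=5: DROP (t<23-0); WM=23
i=21 t=24 v=8: → [24,27); WM=23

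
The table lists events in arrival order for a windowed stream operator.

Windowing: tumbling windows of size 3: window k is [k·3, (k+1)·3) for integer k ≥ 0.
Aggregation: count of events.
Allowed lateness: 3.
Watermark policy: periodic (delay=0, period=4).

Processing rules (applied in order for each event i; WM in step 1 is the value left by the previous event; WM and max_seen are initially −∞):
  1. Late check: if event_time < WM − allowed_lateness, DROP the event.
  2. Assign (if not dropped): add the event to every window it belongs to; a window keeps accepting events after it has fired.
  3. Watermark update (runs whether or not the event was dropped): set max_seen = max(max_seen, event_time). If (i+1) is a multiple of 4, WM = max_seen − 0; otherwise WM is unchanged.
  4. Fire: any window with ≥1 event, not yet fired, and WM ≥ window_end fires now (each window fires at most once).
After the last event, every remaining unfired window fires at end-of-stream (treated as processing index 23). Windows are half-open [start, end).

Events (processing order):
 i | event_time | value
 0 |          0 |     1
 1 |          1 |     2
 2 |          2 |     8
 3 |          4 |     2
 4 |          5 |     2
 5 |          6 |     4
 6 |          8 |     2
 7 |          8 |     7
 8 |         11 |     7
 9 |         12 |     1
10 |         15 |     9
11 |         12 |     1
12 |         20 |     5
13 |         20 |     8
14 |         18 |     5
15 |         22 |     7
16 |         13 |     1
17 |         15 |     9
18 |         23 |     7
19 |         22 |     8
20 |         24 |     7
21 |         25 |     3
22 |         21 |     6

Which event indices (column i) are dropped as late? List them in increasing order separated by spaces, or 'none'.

16 17

i=0 t=0 v=1: → [0,3); WM=−∞
i=1 t=1 v=2: → [0,3); WM=−∞
i=2 t=2 v=8: → [0,3); WM=−∞
i=3 t=4 v=2: → [3,6); WM=4; [0,3) fires=3
i=4 t=5 v=2: → [3,6); WM=4
i=5 t=6 v=4: → [6,9); WM=4
i=6 t=8 v=2: → [6,9); WM=4
i=7 t=8 v=7: → [6,9); WM=8; [3,6) fires=2
i=8 t=11 v=7: → [9,12); WM=8
i=9 t=12 v=1: → [12,15); WM=8
i=10 t=15 v=9: → [15,18); WM=8
i=11 t=12 v=1: → [12,15); WM=15; [6,9) fires=3 [9,12) fires=1 [12,15) fires=2
i=12 t=20 v=5: → [18,21); WM=15
i=13 t=20 v=8: → [18,21); WM=15
i=14 t=18 v=5: → [18,21); WM=15
i=15 t=22 v=7: → [21,24); WM=22; [15,18) fires=1 [18,21) fires=3
i=16 t=13 v=1: DROP (t<22-3); WM=22
i=17 t=15 v=9: DROP (t<22-3); WM=22
i=18 t=23 v=7: → [21,24); WM=22
i=19 t=22 v=8: → [21,24); WM=23
i=20 t=24 v=7: → [24,27); WM=23
i=21 t=25 v=3: → [24,27); WM=23
i=22 t=21 v=6: → [21,24); WM=23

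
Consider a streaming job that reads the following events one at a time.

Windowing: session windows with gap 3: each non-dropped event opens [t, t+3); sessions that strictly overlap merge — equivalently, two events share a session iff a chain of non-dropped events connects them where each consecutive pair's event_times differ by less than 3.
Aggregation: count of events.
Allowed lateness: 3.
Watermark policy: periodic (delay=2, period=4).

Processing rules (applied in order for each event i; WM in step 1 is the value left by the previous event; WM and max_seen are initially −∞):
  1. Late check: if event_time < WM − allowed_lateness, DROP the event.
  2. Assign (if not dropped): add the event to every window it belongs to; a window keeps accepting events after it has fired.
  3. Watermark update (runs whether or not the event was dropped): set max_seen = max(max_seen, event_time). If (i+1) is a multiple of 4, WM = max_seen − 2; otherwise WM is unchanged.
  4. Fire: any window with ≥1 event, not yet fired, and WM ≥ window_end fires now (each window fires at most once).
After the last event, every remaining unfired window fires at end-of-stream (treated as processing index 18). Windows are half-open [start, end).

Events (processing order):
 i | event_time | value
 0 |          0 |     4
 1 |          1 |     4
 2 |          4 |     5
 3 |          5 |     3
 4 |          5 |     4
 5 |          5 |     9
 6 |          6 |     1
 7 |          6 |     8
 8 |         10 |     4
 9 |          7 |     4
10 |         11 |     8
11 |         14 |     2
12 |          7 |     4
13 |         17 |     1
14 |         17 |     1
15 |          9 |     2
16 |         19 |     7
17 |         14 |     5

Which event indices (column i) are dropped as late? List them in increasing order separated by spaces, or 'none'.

12

i=0 t=0 v=4: → [0,3); WM=−∞
i=1 t=1 v=4: → [0,4); WM=−∞
i=2 t=4 v=5: → [4,7); WM=−∞
i=3 t=5 v=3: → [4,8); WM=3
i=4 t=5 v=4: → [4,8); WM=3
i=5 t=5 v=9: → [4,8); WM=3
i=6 t=6 v=1: → [4,9); WM=3
i=7 t=6 v=8: → [4,9); WM=4
i=8 t=10 v=4: → [10,13); WM=4
i=9 t=7 v=4: → [4,10); WM=4
i=10 t=11 v=8: → [10,14); WM=4
i=11 t=14 v=2: → [14,17); WM=12
i=12 t=7 v=4: DROP (t<12-3); WM=12
i=13 t=17 v=1: → [17,20); WM=12
i=14 t=17 v=1: → [17,20); WM=12
i=15 t=9 v=2: → [4,14); WM=15
i=16 t=19 v=7: → [17,22); WM=15
i=17 t=14 v=5: → [14,17); WM=15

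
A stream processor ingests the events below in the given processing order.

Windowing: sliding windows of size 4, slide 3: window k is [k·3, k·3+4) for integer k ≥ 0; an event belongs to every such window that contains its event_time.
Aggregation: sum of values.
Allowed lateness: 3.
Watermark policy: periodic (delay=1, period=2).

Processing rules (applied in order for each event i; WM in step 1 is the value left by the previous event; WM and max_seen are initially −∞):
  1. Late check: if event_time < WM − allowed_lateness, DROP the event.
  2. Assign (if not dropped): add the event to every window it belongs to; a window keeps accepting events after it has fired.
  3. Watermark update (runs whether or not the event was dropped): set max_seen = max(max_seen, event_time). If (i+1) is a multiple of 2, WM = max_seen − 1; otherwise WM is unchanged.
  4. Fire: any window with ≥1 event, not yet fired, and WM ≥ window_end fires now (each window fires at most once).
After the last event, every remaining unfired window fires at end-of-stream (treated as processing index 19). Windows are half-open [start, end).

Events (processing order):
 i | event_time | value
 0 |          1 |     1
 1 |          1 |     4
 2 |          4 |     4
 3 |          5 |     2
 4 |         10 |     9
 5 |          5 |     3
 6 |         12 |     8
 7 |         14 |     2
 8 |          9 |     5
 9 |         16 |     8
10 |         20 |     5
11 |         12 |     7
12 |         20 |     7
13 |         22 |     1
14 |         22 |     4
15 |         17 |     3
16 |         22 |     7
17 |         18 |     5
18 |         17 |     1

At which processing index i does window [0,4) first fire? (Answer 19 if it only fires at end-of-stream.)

3

i=0 t=1 v=1: → [0,4); WM=−∞
i=1 t=1 v=4: → [0,4); WM=0
i=2 t=4 v=4: → [3,7); WM=0
i=3 t=5 v=2: → [3,7); WM=4; [0,4) fires=5
i=4 t=10 v=9: → [9,13); WM=4
i=5 t=5 v=3: → [3,7); WM=9; [3,7) fires=9
i=6 t=12 v=8: → [12,16),[9,13); WM=9
i=7 t=14 v=2: → [12,16); WM=13; [9,13) fires=17
i=8 t=9 v=5: DROP (t<13-3); WM=13
i=9 t=16 v=8: → [15,19); WM=15
i=10 t=20 v=5: → [18,22); WM=15
i=11 t=12 v=7: → [12,16),[9,13); WM=19; [12,16) fires=17 [15,19) fires=8
i=12 t=20 v=7: → [18,22); WM=19
i=13 t=22 v=1: → [21,25); WM=21
i=14 t=22 v=4: → [21,25); WM=21
i=15 t=17 v=3: DROP (t<21-3); WM=21
i=16 t=22 v=7: → [21,25); WM=21
i=17 t=18 v=5: → [18,22),[15,19); WM=21
i=18 t=17 v=1: DROP (t<21-3); WM=21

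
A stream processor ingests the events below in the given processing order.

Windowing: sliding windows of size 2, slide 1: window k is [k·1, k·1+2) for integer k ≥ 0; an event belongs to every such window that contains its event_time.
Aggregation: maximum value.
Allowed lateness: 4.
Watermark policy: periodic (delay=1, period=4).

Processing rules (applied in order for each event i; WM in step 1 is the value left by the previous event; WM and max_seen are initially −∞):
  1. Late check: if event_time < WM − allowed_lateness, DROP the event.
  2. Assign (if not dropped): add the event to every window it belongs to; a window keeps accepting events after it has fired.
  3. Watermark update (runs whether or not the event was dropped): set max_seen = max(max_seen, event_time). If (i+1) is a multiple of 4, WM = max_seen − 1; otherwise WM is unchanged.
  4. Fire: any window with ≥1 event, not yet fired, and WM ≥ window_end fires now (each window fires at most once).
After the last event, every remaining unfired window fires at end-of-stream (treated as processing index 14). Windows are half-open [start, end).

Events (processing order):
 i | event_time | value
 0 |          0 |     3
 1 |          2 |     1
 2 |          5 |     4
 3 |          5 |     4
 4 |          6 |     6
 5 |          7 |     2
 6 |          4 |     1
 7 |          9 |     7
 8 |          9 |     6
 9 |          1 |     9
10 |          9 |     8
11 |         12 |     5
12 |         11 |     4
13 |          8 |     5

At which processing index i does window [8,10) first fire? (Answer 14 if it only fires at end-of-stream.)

11

i=0 t=0 v=3: → [0,2); WM=−∞
i=1 t=2 v=1: → [2,4),[1,3); WM=−∞
i=2 t=5 v=4: → [5,7),[4,6); WM=−∞
i=3 t=5 v=4: → [5,7),[4,6); WM=4; [0,2) fires=3 [1,3) fires=1 [2,4) fires=1
i=4 t=6 v=6: → [6,8),[5,7); WM=4
i=5 t=7 v=2: → [7,9),[6,8); WM=4
i=6 t=4 v=1: → [4,6),[3,5); WM=4
i=7 t=9 v=7: → [9,11),[8,10); WM=8; [3,5) fires=1 [4,6) fires=4 [5,7) fires=6 [6,8) fires=6
i=8 t=9 v=6: → [9,11),[8,10); WM=8
i=9 t=1 v=9: DROP (t<8-4); WM=8
i=10 t=9 v=8: → [9,11),[8,10); WM=8
i=11 t=12 v=5: → [12,14),[11,13); WM=11; [7,9) fires=2 [8,10) fires=8 [9,11) fires=8
i=12 t=11 v=4: → [11,13),[10,12); WM=11
i=13 t=8 v=5: → [8,10),[7,9); WM=11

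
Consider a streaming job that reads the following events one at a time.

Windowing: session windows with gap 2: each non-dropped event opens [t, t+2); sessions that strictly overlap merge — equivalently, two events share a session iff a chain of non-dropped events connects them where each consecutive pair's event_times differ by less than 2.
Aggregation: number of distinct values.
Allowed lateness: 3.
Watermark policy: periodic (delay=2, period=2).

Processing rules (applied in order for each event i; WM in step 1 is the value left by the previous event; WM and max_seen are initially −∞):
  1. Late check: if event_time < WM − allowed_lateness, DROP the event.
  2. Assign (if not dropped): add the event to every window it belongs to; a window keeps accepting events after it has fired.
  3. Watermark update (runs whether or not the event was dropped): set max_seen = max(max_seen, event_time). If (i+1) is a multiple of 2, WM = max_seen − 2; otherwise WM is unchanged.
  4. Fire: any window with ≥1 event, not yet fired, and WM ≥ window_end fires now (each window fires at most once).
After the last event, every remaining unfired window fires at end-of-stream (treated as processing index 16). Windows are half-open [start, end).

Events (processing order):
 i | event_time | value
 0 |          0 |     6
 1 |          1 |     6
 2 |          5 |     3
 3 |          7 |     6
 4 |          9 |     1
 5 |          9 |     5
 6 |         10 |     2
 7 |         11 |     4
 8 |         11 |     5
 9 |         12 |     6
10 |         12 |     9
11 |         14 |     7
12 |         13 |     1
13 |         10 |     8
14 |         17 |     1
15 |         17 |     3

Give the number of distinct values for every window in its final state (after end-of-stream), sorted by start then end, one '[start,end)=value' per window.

[0,3)=1 [5,7)=1 [7,9)=1 [9,16)=8 [17,19)=2

i=0 t=0 v=6: → [0,2); WM=−∞
i=1 t=1 v=6: → [0,3); WM=-1
i=2 t=5 v=3: → [5,7); WM=-1
i=3 t=7 v=6: → [7,9); WM=5
i=4 t=9 v=1: → [9,11); WM=5
i=5 t=9 v=5: → [9,11); WM=7
i=6 t=10 v=2: → [9,12); WM=7
i=7 t=11 v=4: → [9,13); WM=9
i=8 t=11 v=5: → [9,13); WM=9
i=9 t=12 v=6: → [9,14); WM=10
i=10 t=12 v=9: → [9,14); WM=10
i=11 t=14 v=7: → [14,16); WM=12
i=12 t=13 v=1: → [9,16); WM=12
i=13 t=10 v=8: → [9,16); WM=12
i=14 t=17 v=1: → [17,19); WM=12
i=15 t=17 v=3: → [17,19); WM=15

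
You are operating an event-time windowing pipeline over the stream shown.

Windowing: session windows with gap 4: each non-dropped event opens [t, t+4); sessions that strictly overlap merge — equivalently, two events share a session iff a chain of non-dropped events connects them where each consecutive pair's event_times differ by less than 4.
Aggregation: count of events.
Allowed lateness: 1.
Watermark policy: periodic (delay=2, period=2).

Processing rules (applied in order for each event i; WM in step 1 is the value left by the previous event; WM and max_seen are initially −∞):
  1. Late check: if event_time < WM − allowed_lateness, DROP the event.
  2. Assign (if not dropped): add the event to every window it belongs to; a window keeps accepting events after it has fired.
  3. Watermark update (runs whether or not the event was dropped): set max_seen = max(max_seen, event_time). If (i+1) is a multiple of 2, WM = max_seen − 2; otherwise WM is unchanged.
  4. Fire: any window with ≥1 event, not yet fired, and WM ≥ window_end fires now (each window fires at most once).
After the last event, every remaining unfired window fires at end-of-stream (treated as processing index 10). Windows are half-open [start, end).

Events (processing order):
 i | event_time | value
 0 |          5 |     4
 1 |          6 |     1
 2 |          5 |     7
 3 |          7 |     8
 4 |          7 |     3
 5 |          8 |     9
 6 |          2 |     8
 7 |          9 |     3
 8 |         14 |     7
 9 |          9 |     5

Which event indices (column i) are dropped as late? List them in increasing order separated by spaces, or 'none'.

6

i=0 t=5 v=4: → [5,9); WM=−∞
i=1 t=6 v=1: → [5,10); WM=4
i=2 t=5 v=7: → [5,10); WM=4
i=3 t=7 v=8: → [5,11); WM=5
i=4 t=7 v=3: → [5,11); WM=5
i=5 t=8 v=9: → [5,12); WM=6
i=6 t=2 v=8: DROP (t<6-1); WM=6
i=7 t=9 v=3: → [5,13); WM=7
i=8 t=14 v=7: → [14,18); WM=7
i=9 t=9 v=5: → [5,13); WM=12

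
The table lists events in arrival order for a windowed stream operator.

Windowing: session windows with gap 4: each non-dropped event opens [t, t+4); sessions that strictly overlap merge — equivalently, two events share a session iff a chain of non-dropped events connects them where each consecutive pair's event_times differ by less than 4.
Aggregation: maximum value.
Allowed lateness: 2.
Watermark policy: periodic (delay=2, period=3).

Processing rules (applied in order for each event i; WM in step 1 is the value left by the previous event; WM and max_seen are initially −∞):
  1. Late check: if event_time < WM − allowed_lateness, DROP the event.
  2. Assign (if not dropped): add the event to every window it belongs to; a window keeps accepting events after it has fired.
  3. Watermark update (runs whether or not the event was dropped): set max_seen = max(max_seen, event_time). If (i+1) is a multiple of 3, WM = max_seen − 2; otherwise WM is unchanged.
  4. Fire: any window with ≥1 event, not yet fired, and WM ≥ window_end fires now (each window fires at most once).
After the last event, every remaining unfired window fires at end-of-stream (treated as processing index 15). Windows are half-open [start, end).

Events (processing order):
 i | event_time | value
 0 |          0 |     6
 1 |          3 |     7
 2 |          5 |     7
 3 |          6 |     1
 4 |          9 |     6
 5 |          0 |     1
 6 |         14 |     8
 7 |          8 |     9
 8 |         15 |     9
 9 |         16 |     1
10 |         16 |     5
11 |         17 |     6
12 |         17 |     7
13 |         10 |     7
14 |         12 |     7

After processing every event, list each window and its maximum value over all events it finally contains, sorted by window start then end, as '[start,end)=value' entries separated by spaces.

[0,13)=9 [14,21)=9

i=0 t=0 v=6: → [0,4); WM=−∞
i=1 t=3 v=7: → [0,7); WM=−∞
i=2 t=5 v=7: → [0,9); WM=3
i=3 t=6 v=1: → [0,10); WM=3
i=4 t=9 v=6: → [0,13); WM=3
i=5 t=0 v=1: DROP (t<3-2); WM=7
i=6 t=14 v=8: → [14,18); WM=7
i=7 t=8 v=9: → [0,13); WM=7
i=8 t=15 v=9: → [14,19); WM=13
i=9 t=16 v=1: → [14,20); WM=13
i=10 t=16 v=5: → [14,20); WM=13
i=11 t=17 v=6: → [14,21); WM=15
i=12 t=17 v=7: → [14,21); WM=15
i=13 t=10 v=7: DROP (t<15-2); WM=15
i=14 t=12 v=7: DROP (t<15-2); WM=15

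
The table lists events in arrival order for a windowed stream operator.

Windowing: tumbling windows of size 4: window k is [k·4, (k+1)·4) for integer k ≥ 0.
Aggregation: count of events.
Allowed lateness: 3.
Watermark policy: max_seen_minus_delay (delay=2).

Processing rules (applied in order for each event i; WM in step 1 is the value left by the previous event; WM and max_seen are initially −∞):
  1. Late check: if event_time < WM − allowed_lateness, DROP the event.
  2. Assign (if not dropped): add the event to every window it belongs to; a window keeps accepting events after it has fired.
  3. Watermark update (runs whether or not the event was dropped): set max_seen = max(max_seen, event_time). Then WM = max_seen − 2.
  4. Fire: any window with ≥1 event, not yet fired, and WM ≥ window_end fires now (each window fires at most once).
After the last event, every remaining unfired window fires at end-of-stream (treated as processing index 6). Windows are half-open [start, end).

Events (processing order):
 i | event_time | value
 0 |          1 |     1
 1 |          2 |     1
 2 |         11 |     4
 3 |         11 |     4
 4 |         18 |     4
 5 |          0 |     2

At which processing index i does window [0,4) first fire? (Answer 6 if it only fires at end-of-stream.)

i=0 t=1 v=1: → [0,4); WM=-1
i=1 t=2 v=1: → [0,4); WM=0
i=2 t=11 v=4: → [8,12); WM=9; [0,4) fires=2
i=3 t=11 v=4: → [8,12); WM=9
i=4 t=18 v=4: → [16,20); WM=16; [8,12) fires=2
i=5 t=0 v=2: DROP (t<16-3); WM=16

2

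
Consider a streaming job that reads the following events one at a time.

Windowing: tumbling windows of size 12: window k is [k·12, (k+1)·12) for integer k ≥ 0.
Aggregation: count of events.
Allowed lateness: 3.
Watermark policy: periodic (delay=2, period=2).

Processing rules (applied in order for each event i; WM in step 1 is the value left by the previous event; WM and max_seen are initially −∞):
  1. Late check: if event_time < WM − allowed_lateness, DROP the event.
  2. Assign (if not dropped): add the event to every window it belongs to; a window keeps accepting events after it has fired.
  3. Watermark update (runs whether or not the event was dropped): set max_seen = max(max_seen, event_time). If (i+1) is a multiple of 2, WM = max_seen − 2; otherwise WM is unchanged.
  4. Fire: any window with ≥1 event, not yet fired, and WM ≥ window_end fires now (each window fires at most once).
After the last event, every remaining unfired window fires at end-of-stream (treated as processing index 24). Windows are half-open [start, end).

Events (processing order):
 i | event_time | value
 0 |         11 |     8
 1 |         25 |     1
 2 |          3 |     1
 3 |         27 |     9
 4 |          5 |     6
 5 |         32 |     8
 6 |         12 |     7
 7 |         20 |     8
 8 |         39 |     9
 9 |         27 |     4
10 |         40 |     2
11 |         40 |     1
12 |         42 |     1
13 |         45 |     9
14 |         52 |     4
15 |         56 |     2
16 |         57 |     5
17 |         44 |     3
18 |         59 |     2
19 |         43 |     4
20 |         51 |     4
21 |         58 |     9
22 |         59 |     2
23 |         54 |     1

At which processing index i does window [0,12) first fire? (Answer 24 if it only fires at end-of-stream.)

i=0 t=11 v=8: → [0,12); WM=−∞
i=1 t=25 v=1: → [24,36); WM=23; [0,12) fires=1
i=2 t=3 v=1: DROP (t<23-3); WM=23
i=3 t=27 v=9: → [24,36); WM=25
i=4 t=5 v=6: DROP (t<25-3); WM=25
i=5 t=32 v=8: → [24,36); WM=30
i=6 t=12 v=7: DROP (t<30-3); WM=30
i=7 t=20 v=8: DROP (t<30-3); WM=30
i=8 t=39 v=9: → [36,48); WM=30
i=9 t=27 v=4: → [24,36); WM=37; [24,36) fires=4
i=10 t=40 v=2: → [36,48); WM=37
i=11 t=40 v=1: → [36,48); WM=38
i=12 t=42 v=1: → [36,48); WM=38
i=13 t=45 v=9: → [36,48); WM=43
i=14 t=52 v=4: → [48,60); WM=43
i=15 t=56 v=2: → [48,60); WM=54; [36,48) fires=5
i=16 t=57 v=5: → [48,60); WM=54
i=17 t=44 v=3: DROP (t<54-3); WM=55
i=18 t=59 v=2: → [48,60); WM=55
i=19 t=43 v=4: DROP (t<55-3); WM=57
i=20 t=51 v=4: DROP (t<57-3); WM=57
i=21 t=58 v=9: → [48,60); WM=57
i=22 t=59 v=2: → [48,60); WM=57
i=23 t=54 v=1: → [48,60); WM=57

1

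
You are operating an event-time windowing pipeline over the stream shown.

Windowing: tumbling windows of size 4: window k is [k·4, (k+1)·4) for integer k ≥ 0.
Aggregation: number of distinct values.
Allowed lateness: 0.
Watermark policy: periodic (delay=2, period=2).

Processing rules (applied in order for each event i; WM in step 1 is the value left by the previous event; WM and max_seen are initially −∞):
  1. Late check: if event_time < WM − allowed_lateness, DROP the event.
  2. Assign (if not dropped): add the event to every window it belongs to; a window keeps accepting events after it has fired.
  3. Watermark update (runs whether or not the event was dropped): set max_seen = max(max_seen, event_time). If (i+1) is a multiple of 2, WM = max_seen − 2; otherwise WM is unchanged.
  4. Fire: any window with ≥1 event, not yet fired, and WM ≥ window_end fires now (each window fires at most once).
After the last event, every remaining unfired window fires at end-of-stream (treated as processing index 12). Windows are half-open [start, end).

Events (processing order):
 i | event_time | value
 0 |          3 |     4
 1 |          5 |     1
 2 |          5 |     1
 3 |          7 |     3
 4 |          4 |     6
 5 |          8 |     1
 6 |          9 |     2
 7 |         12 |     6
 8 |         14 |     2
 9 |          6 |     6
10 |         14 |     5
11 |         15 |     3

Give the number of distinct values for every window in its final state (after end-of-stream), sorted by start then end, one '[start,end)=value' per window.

i=0 t=3 v=4: → [0,4); WM=−∞
i=1 t=5 v=1: → [4,8); WM=3
i=2 t=5 v=1: → [4,8); WM=3
i=3 t=7 v=3: → [4,8); WM=5; [0,4) fires=1
i=4 t=4 v=6: DROP (t<5-0); WM=5
i=5 t=8 v=1: → [8,12); WM=6
i=6 t=9 v=2: → [8,12); WM=6
i=7 t=12 v=6: → [12,16); WM=10; [4,8) fires=2
i=8 t=14 v=2: → [12,16); WM=10
i=9 t=6 v=6: DROP (t<10-0); WM=12; [8,12) fires=2
i=10 t=14 v=5: → [12,16); WM=12
i=11 t=15 v=3: → [12,16); WM=13

[0,4)=1 [4,8)=2 [8,12)=2 [12,16)=4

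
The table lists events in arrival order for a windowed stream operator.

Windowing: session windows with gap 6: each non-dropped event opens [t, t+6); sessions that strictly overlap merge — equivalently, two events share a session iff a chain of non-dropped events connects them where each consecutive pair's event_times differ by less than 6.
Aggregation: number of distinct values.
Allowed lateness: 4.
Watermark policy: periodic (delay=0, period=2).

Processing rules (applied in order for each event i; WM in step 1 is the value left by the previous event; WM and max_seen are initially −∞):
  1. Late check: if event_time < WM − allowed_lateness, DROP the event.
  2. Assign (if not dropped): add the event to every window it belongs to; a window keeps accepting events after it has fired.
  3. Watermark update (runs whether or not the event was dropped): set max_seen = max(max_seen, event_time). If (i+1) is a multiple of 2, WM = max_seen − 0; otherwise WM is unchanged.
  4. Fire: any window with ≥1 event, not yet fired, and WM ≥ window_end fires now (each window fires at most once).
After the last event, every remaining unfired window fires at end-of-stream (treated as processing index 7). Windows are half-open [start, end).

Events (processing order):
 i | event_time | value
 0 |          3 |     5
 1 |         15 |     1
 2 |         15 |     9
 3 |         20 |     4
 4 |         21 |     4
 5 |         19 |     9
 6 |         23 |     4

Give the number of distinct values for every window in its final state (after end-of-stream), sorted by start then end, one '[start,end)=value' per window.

i=0 t=3 v=5: → [3,9); WM=−∞
i=1 t=15 v=1: → [15,21); WM=15
i=2 t=15 v=9: → [15,21); WM=15
i=3 t=20 v=4: → [15,26); WM=20
i=4 t=21 v=4: → [15,27); WM=20
i=5 t=19 v=9: → [15,27); WM=21
i=6 t=23 v=4: → [15,29); WM=21

[3,9)=1 [15,29)=3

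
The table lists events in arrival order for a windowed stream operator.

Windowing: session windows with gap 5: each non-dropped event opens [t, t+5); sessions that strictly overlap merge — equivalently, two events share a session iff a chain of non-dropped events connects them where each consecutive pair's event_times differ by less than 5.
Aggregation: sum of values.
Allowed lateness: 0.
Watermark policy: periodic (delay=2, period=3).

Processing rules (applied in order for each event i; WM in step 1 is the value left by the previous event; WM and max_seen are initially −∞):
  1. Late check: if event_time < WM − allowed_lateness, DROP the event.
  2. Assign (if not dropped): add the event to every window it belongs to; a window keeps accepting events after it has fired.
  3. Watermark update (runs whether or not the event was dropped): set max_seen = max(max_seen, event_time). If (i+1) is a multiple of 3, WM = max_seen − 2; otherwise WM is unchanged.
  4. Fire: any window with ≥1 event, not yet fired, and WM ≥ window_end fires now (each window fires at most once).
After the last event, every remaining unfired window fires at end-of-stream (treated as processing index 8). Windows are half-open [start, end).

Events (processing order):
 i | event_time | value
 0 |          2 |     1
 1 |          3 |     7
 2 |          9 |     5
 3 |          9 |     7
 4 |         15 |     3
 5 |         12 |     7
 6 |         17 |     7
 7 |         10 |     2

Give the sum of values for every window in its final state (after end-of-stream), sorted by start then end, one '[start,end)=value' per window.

i=0 t=2 v=1: → [2,7); WM=−∞
i=1 t=3 v=7: → [2,8); WM=−∞
i=2 t=9 v=5: → [9,14); WM=7
i=3 t=9 v=7: → [9,14); WM=7
i=4 t=15 v=3: → [15,20); WM=7
i=5 t=12 v=7: → [9,20); WM=13
i=6 t=17 v=7: → [9,22); WM=13
i=7 t=10 v=2: DROP (t<13-0); WM=13

[2,8)=8 [9,22)=29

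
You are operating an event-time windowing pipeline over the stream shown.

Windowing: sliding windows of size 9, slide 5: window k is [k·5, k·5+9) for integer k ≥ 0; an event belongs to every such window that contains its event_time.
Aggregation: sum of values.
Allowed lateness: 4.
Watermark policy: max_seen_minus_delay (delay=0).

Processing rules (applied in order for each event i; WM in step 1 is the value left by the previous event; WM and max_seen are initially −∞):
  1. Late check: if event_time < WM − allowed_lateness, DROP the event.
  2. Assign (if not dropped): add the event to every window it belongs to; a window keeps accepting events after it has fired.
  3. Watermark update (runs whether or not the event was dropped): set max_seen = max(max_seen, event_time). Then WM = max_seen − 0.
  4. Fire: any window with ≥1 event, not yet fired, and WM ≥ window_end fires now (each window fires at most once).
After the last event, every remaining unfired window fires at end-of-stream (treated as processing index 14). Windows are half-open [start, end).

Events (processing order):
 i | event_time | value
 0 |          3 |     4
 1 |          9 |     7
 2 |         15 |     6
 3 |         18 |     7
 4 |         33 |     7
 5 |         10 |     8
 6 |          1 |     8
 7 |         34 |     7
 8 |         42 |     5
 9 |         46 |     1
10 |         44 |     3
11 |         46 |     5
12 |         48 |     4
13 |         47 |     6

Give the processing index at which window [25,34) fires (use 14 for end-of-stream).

7

i=0 t=3 v=4: → [0,9); WM=3
i=1 t=9 v=7: → [5,14); WM=9; [0,9) fires=4
i=2 t=15 v=6: → [15,24),[10,19); WM=15; [5,14) fires=7
i=3 t=18 v=7: → [15,24),[10,19); WM=18
i=4 t=33 v=7: → [30,39),[25,34); WM=33; [10,19) fires=13 [15,24) fires=13
i=5 t=10 v=8: DROP (t<33-4); WM=33
i=6 t=1 v=8: DROP (t<33-4); WM=33
i=7 t=34 v=7: → [30,39); WM=34; [25,34) fires=7
i=8 t=42 v=5: → [40,49),[35,44); WM=42; [30,39) fires=14
i=9 t=46 v=1: → [45,54),[40,49); WM=46; [35,44) fires=5
i=10 t=44 v=3: → [40,49); WM=46
i=11 t=46 v=5: → [45,54),[40,49); WM=46
i=12 t=48 v=4: → [45,54),[40,49); WM=48
i=13 t=47 v=6: → [45,54),[40,49); WM=48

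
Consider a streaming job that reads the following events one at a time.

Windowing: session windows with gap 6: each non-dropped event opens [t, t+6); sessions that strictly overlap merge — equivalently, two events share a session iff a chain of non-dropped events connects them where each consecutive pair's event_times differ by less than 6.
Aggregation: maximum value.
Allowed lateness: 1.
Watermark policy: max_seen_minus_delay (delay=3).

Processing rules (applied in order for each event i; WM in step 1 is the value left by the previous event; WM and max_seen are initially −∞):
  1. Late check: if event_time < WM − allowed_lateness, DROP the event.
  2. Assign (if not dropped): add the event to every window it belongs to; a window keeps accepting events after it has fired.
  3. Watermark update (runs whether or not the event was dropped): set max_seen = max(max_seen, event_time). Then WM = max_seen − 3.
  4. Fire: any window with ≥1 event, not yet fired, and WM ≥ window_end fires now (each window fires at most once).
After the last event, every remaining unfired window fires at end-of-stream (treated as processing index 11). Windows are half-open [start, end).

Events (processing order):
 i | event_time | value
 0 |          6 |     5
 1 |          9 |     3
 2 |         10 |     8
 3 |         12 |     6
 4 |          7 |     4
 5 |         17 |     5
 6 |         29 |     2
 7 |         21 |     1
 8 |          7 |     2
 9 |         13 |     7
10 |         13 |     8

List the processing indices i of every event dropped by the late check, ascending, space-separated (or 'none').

4 7 8 9 10

i=0 t=6 v=5: → [6,12); WM=3
i=1 t=9 v=3: → [6,15); WM=6
i=2 t=10 v=8: → [6,16); WM=7
i=3 t=12 v=6: → [6,18); WM=9
i=4 t=7 v=4: DROP (t<9-1); WM=9
i=5 t=17 v=5: → [6,23); WM=14
i=6 t=29 v=2: → [29,35); WM=26
i=7 t=21 v=1: DROP (t<26-1); WM=26
i=8 t=7 v=2: DROP (t<26-1); WM=26
i=9 t=13 v=7: DROP (t<26-1); WM=26
i=10 t=13 v=8: DROP (t<26-1); WM=26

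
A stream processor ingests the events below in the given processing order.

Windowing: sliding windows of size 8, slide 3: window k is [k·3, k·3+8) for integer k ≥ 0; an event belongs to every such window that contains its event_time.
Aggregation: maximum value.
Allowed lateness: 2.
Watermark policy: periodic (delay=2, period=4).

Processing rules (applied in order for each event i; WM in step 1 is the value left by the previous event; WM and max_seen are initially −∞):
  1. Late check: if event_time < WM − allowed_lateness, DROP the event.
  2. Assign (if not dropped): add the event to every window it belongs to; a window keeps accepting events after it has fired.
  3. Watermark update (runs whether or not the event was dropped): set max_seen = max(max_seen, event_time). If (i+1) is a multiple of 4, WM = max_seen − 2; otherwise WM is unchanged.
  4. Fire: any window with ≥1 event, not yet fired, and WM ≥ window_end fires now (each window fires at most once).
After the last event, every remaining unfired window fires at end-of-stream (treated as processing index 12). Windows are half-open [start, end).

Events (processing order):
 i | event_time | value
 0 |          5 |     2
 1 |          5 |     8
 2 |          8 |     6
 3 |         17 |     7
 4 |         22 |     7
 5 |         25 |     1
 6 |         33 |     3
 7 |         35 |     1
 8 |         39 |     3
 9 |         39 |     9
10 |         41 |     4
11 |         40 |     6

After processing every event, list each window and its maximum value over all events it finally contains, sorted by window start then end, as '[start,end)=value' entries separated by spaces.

[0,8)=8 [3,11)=8 [6,14)=6 [12,20)=7 [15,23)=7 [18,26)=7 [21,29)=7 [24,32)=1 [27,35)=3 [30,38)=3 [33,41)=9 [36,44)=9 [39,47)=9

i=0 t=5 v=2: → [3,11),[0,8); WM=−∞
i=1 t=5 v=8: → [3,11),[0,8); WM=−∞
i=2 t=8 v=6: → [6,14),[3,11); WM=−∞
i=3 t=17 v=7: → [15,23),[12,20); WM=15; [0,8) fires=8 [3,11) fires=8 [6,14) fires=6
i=4 t=22 v=7: → [21,29),[18,26),[15,23); WM=15
i=5 t=25 v=1: → [24,32),[21,29),[18,26); WM=15
i=6 t=33 v=3: → [33,41),[30,38),[27,35); WM=15
i=7 t=35 v=1: → [33,41),[30,38); WM=33; [12,20) fires=7 [15,23) fires=7 [18,26) fires=7 [21,29) fires=7 [24,32) fires=1
i=8 t=39 v=3: → [39,47),[36,44),[33,41); WM=33
i=9 t=39 v=9: → [39,47),[36,44),[33,41); WM=33
i=10 t=41 v=4: → [39,47),[36,44); WM=33
i=11 t=40 v=6: → [39,47),[36,44),[33,41); WM=39; [27,35) fires=3 [30,38) fires=3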